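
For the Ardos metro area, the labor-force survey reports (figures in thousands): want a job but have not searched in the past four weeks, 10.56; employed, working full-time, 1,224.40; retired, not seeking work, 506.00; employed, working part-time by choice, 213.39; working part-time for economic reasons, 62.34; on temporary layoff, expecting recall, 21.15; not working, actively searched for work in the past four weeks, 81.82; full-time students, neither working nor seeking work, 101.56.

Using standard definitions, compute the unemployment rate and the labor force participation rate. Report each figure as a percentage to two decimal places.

Unemployment rate ≈ 6.42%; labor force participation rate ≈ 72.17%.

Employed = 1,224.40 + 213.39 + 62.34 = 1,500.13 thousand (anyone who worked, including part-time for economic reasons, counts as employed).
Unemployed = 21.15 + 81.82 = 102.97 thousand (jobless and actively searching, or on temporary layoff).
Labor force = 1,500.13 + 102.97 = 1,603.10 thousand.
Not in labor force = 10.56 + 506.00 + 101.56 = 618.12 thousand (those not working and not actively searching are outside the labor force — including those who want a job but have given up searching).
Civilian working-age population = 1,603.10 + 618.12 = 2,221.22 thousand.
Unemployment rate = 102.97 / 1,603.10 = 6.42%.
Labor force participation rate = 1,603.10 / 2,221.22 = 72.17%.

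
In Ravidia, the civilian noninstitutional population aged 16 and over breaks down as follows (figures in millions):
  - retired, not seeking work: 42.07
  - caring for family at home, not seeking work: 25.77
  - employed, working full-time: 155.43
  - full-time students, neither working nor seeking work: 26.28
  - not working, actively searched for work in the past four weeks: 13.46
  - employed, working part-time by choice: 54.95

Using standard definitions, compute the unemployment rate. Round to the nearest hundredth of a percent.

Unemployment rate ≈ 6.01%.

Employed = 155.43 + 54.95 = 210.38 million.
Unemployed = 13.46 million.
Labor force = 210.38 + 13.46 = 223.84 million.
Unemployment rate = 13.46 / 223.84 = 6.01%.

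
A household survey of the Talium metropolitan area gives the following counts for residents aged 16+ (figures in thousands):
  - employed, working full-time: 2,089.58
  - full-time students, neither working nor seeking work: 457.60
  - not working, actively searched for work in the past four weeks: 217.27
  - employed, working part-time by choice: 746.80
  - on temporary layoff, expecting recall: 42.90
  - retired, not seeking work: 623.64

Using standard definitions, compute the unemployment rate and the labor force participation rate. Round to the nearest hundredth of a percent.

Unemployment rate ≈ 8.40%; labor force participation rate ≈ 74.12%.

Employed = 2,089.58 + 746.80 = 2,836.38 thousand.
Unemployed = 217.27 + 42.90 = 260.17 thousand (jobless and actively searching, or on temporary layoff).
Labor force = 2,836.38 + 260.17 = 3,096.55 thousand.
Not in labor force = 457.60 + 623.64 = 1,081.24 thousand (those not working and not actively searching are outside the labor force).
Civilian working-age population = 3,096.55 + 1,081.24 = 4,177.79 thousand.
Unemployment rate = 260.17 / 3,096.55 = 8.40%.
Labor force participation rate = 3,096.55 / 4,177.79 = 74.12%.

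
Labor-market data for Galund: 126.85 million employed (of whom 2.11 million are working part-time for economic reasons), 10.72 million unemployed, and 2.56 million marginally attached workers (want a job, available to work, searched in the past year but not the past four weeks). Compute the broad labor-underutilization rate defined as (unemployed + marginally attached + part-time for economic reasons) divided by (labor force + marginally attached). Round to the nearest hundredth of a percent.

Labor force = 126.85 + 10.72 = 137.57 million.
Numerator = 10.72 + 2.56 + 2.11 = 15.39 million.
Denominator = 137.57 + 2.56 = 140.13 million.
Broad rate = 15.39 / 140.13 = 10.98%.

Broad underutilization rate ≈ 10.98%.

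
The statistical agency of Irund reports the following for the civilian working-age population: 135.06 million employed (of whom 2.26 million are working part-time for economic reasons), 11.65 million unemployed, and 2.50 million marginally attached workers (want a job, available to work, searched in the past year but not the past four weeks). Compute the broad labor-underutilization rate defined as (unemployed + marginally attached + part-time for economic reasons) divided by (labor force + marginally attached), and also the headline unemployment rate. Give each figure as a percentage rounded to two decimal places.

Labor force = 135.06 + 11.65 = 146.71 million.
Numerator = 11.65 + 2.50 + 2.26 = 16.41 million.
Denominator = 146.71 + 2.50 = 149.21 million.
Broad rate = 16.41 / 149.21 = 11.00%.
Headline unemployment rate = 11.65 / 146.71 = 7.94%.

Broad underutilization rate ≈ 11.00%; headline unemployment rate ≈ 7.94%.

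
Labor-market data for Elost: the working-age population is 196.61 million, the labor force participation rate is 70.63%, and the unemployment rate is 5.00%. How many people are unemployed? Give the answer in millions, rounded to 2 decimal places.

About 6.94 million are unemployed.

Labor force = 0.7063 × 196.61 = 138.87 million.
Unemployed = 0.0500 × 138.87 ≈ 6.94 million.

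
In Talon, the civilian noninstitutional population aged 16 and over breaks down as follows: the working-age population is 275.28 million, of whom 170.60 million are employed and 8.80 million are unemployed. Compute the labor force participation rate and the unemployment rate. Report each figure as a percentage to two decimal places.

Labor force participation rate ≈ 65.17%; unemployment rate ≈ 4.91%.

Labor force = employed + unemployed = 170.60 + 8.80 = 179.40 million.
Unemployment rate = 8.80 / 179.40 = 4.91%.
Labor force participation rate = 179.40 / 275.28 = 65.17%.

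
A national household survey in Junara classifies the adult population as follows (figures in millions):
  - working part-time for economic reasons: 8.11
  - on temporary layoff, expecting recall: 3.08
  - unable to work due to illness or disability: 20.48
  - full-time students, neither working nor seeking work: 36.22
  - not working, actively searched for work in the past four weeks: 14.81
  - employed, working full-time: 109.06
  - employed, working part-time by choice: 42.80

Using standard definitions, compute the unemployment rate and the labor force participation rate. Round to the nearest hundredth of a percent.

Employed = 8.11 + 109.06 + 42.80 = 159.97 million (anyone who worked, including part-time for economic reasons, counts as employed).
Unemployed = 3.08 + 14.81 = 17.89 million (jobless and actively searching, or on temporary layoff).
Labor force = 159.97 + 17.89 = 177.86 million.
Not in labor force = 20.48 + 36.22 = 56.70 million (those not working and not actively searching are outside the labor force).
Civilian working-age population = 177.86 + 56.70 = 234.56 million.
Unemployment rate = 17.89 / 177.86 = 10.06%.
Labor force participation rate = 177.86 / 234.56 = 75.83%.

Unemployment rate ≈ 10.06%; labor force participation rate ≈ 75.83%.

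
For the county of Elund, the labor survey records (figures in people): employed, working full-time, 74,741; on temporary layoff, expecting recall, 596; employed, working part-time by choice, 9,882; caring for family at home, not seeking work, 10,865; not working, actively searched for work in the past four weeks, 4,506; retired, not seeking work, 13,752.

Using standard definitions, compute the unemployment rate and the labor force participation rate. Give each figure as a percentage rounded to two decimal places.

Unemployment rate ≈ 5.69%; labor force participation rate ≈ 78.47%.

Employed = 74,741 + 9,882 = 84,623.
Unemployed = 596 + 4,506 = 5,102 (jobless and actively searching, or on temporary layoff).
Labor force = 84,623 + 5,102 = 89,725.
Not in labor force = 10,865 + 13,752 = 24,617 (those not working and not actively searching are outside the labor force).
Civilian working-age population = 89,725 + 24,617 = 114,342.
Unemployment rate = 5,102 / 89,725 = 5.69%.
Labor force participation rate = 89,725 / 114,342 = 78.47%.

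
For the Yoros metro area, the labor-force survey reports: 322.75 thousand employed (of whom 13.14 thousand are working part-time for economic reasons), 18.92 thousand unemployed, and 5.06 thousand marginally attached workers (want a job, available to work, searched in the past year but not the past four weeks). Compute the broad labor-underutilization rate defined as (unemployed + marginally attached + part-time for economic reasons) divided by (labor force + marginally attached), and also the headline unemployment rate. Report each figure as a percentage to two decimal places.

Broad underutilization rate ≈ 10.71%; headline unemployment rate ≈ 5.54%.

Labor force = 322.75 + 18.92 = 341.67 thousand.
Numerator = 18.92 + 5.06 + 13.14 = 37.12 thousand.
Denominator = 341.67 + 5.06 = 346.73 thousand.
Broad rate = 37.12 / 346.73 = 10.71%.
Headline unemployment rate = 18.92 / 341.67 = 5.54%.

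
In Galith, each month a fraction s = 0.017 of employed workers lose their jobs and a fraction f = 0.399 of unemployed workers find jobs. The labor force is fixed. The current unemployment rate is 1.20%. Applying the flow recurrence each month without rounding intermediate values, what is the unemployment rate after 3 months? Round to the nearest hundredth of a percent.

With a fixed labor force, u_{t+1} = u_t + s·(1−u_t) − f·u_t = u_t·(1−s−f) + s.
Here 1−s−f = 0.584 and s = 0.017.
u_1 = 0.012000 × 0.584 + 0.017 = 0.024008.
u_2 = 0.024008 × 0.584 + 0.017 = 0.031021.
u_3 = 0.031021 × 0.584 + 0.017 = 0.035116.

Unemployment rate after three months ≈ 3.51%.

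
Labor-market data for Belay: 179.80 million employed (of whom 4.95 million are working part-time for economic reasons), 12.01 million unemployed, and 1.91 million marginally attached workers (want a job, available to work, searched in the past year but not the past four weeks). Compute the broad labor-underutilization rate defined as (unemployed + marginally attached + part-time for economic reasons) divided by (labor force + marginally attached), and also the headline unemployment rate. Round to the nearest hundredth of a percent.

Labor force = 179.80 + 12.01 = 191.81 million.
Numerator = 12.01 + 1.91 + 4.95 = 18.87 million.
Denominator = 191.81 + 1.91 = 193.72 million.
Broad rate = 18.87 / 193.72 = 9.74%.
Headline unemployment rate = 12.01 / 191.81 = 6.26%.

Broad underutilization rate ≈ 9.74%; headline unemployment rate ≈ 6.26%.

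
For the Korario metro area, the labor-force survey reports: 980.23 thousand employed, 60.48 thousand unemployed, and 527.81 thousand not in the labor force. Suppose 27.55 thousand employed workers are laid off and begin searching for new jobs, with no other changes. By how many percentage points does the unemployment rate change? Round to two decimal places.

Initially, labor force = 980.23 + 60.48 = 1,040.71 thousand, so u = 60.48/1,040.71 = 5.81%.
After the change, employed falls and unemployed rises by 27.55; labor force unchanged → E = 952.68, U = 88.03, labor force = 1,040.71 thousand.
New unemployment rate = 88.03 / 1,040.71 = 8.46%.
Change = 8.46% − 5.81% = +2.65 percentage points.

The unemployment rate changes by +2.65 percentage points.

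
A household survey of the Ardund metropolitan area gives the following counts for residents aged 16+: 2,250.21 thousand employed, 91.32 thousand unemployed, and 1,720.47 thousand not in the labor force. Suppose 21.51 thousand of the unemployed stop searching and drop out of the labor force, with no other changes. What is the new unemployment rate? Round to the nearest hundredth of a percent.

Initially, labor force = 2,250.21 + 91.32 = 2,341.53 thousand, so u = 91.32/2,341.53 = 3.90%.
After the change, unemployed and labor force both fall by 21.51 → E = 2,250.21, U = 69.81, labor force = 2,320.02 thousand.
New unemployment rate = 69.81 / 2,320.02 = 3.01%.

New unemployment rate ≈ 3.01%.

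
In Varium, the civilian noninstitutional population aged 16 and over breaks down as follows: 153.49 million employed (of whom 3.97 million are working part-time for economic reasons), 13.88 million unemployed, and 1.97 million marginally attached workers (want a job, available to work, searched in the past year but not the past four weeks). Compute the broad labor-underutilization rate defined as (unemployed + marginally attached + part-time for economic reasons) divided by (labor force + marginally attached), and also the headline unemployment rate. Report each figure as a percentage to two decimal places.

Labor force = 153.49 + 13.88 = 167.37 million.
Numerator = 13.88 + 1.97 + 3.97 = 19.82 million.
Denominator = 167.37 + 1.97 = 169.34 million.
Broad rate = 19.82 / 169.34 = 11.70%.
Headline unemployment rate = 13.88 / 167.37 = 8.29%.

Broad underutilization rate ≈ 11.70%; headline unemployment rate ≈ 8.29%.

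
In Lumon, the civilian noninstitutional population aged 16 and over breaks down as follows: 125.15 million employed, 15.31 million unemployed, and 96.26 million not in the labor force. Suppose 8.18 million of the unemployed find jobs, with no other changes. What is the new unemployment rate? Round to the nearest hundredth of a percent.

Initially, labor force = 125.15 + 15.31 = 140.46 million, so u = 15.31/140.46 = 10.90%.
After the change, unemployed falls and employed rises by 8.18; labor force unchanged → E = 133.33, U = 7.13, labor force = 140.46 million.
New unemployment rate = 7.13 / 140.46 = 5.08%.

New unemployment rate ≈ 5.08%.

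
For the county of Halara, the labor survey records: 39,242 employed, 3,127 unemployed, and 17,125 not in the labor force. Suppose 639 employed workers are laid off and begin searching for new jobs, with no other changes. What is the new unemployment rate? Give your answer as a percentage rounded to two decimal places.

New unemployment rate ≈ 8.89%.

Initially, labor force = 39,242 + 3,127 = 42,369, so u = 3,127/42,369 = 7.38%.
After the change, employed falls and unemployed rises by 639; labor force unchanged → E = 38,603, U = 3,766, labor force = 42,369.
New unemployment rate = 3,766 / 42,369 = 8.89%.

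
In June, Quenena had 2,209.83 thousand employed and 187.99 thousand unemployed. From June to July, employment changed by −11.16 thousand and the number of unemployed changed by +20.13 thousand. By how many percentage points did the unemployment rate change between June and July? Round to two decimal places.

June: labor force = 2,209.83 + 187.99 = 2,397.82; u = 187.99/2,397.82 = 7.84%.
July: labor force = 2,198.67 + 208.12 = 2,406.79; u = 208.12/2,406.79 = 8.65%.
Change = 8.65% − 7.84% = +0.81 pp.

The unemployment rate changed by +0.81 percentage points.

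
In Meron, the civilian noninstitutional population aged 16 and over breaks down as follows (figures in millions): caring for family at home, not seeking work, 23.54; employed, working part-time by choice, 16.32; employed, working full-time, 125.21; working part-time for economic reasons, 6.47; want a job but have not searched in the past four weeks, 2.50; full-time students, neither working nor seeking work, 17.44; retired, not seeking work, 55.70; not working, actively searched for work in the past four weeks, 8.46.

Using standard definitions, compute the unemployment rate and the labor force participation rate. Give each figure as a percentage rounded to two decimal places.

Unemployment rate ≈ 5.41%; labor force participation rate ≈ 61.20%.

Employed = 16.32 + 125.21 + 6.47 = 148.00 million (anyone who worked, including part-time for economic reasons, counts as employed).
Unemployed = 8.46 million.
Labor force = 148.00 + 8.46 = 156.46 million.
Not in labor force = 23.54 + 2.50 + 17.44 + 55.70 = 99.18 million (those not working and not actively searching are outside the labor force — including those who want a job but have given up searching).
Civilian working-age population = 156.46 + 99.18 = 255.64 million.
Unemployment rate = 8.46 / 156.46 = 5.41%.
Labor force participation rate = 156.46 / 255.64 = 61.20%.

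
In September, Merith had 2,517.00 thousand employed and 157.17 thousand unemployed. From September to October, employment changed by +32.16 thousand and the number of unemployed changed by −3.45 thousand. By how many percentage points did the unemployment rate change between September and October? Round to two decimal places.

The unemployment rate changed by −0.19 percentage points.

September: labor force = 2,517.00 + 157.17 = 2,674.17; u = 157.17/2,674.17 = 5.88%.
October: labor force = 2,549.16 + 153.72 = 2,702.88; u = 153.72/2,702.88 = 5.69%.
Change = 5.69% − 5.88% = −0.19 pp.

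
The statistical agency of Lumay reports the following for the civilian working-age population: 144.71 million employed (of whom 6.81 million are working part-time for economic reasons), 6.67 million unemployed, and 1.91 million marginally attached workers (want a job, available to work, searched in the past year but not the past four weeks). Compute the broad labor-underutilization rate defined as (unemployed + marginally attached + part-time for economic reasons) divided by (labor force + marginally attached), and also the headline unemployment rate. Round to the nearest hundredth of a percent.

Broad underutilization rate ≈ 10.04%; headline unemployment rate ≈ 4.41%.

Labor force = 144.71 + 6.67 = 151.38 million.
Numerator = 6.67 + 1.91 + 6.81 = 15.39 million.
Denominator = 151.38 + 1.91 = 153.29 million.
Broad rate = 15.39 / 153.29 = 10.04%.
Headline unemployment rate = 6.67 / 151.38 = 4.41%.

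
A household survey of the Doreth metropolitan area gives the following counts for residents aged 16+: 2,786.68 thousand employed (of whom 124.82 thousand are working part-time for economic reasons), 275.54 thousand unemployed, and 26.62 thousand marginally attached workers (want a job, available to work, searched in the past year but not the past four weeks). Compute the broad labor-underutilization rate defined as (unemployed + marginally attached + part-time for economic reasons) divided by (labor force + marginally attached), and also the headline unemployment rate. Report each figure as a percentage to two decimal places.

Labor force = 2,786.68 + 275.54 = 3,062.22 thousand.
Numerator = 275.54 + 26.62 + 124.82 = 426.98 thousand.
Denominator = 3,062.22 + 26.62 = 3,088.84 thousand.
Broad rate = 426.98 / 3,088.84 = 13.82%.
Headline unemployment rate = 275.54 / 3,062.22 = 9.00%.

Broad underutilization rate ≈ 13.82%; headline unemployment rate ≈ 9.00%.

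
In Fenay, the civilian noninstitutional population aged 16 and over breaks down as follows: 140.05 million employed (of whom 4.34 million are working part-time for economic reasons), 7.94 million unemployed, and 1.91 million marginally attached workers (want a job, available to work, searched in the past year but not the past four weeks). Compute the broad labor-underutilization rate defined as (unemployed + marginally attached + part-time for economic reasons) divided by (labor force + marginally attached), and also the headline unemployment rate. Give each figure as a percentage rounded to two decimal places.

Labor force = 140.05 + 7.94 = 147.99 million.
Numerator = 7.94 + 1.91 + 4.34 = 14.19 million.
Denominator = 147.99 + 1.91 = 149.90 million.
Broad rate = 14.19 / 149.90 = 9.47%.
Headline unemployment rate = 7.94 / 147.99 = 5.37%.

Broad underutilization rate ≈ 9.47%; headline unemployment rate ≈ 5.37%.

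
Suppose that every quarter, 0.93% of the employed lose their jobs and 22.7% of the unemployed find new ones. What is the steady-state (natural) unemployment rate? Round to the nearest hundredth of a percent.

At steady state the flows balance: s·E = f·U, so U/(E+U) = s/(s+f).
u* = 0.93 / (0.93 + 22.7) = 0.93 / 23.63 = 3.94%.

Steady-state unemployment rate ≈ 3.94%.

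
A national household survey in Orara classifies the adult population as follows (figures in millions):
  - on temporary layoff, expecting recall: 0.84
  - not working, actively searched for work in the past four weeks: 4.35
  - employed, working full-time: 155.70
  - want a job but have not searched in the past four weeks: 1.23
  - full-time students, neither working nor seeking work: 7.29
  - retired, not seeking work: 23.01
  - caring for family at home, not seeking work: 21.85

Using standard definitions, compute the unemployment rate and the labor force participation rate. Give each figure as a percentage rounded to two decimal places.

Unemployment rate ≈ 3.23%; labor force participation rate ≈ 75.09%.

Employed = 155.70 million.
Unemployed = 0.84 + 4.35 = 5.19 million (jobless and actively searching, or on temporary layoff).
Labor force = 155.70 + 5.19 = 160.89 million.
Not in labor force = 1.23 + 7.29 + 23.01 + 21.85 = 53.38 million (those not working and not actively searching are outside the labor force — including those who want a job but have given up searching).
Civilian working-age population = 160.89 + 53.38 = 214.27 million.
Unemployment rate = 5.19 / 160.89 = 3.23%.
Labor force participation rate = 160.89 / 214.27 = 75.09%.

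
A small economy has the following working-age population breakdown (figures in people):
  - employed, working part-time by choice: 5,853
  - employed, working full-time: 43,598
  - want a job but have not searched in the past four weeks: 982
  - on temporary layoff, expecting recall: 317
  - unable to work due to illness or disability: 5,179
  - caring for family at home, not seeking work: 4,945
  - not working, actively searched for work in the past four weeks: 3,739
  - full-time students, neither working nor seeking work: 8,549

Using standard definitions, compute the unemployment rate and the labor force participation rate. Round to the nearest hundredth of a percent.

Unemployment rate ≈ 7.58%; labor force participation rate ≈ 73.13%.

Employed = 5,853 + 43,598 = 49,451.
Unemployed = 317 + 3,739 = 4,056 (jobless and actively searching, or on temporary layoff).
Labor force = 49,451 + 4,056 = 53,507.
Not in labor force = 982 + 5,179 + 4,945 + 8,549 = 19,655 (those not working and not actively searching are outside the labor force — including those who want a job but have given up searching).
Civilian working-age population = 53,507 + 19,655 = 73,162.
Unemployment rate = 4,056 / 53,507 = 7.58%.
Labor force participation rate = 53,507 / 73,162 = 73.13%.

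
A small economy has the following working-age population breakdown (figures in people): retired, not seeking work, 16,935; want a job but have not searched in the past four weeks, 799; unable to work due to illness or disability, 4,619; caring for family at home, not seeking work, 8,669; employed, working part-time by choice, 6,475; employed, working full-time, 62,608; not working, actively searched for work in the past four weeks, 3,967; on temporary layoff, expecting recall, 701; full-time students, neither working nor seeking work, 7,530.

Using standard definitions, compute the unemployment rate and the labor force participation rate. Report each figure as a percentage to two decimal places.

Unemployment rate ≈ 6.33%; labor force participation rate ≈ 65.67%.

Employed = 6,475 + 62,608 = 69,083.
Unemployed = 3,967 + 701 = 4,668 (jobless and actively searching, or on temporary layoff).
Labor force = 69,083 + 4,668 = 73,751.
Not in labor force = 16,935 + 799 + 4,619 + 8,669 + 7,530 = 38,552 (those not working and not actively searching are outside the labor force — including those who want a job but have given up searching).
Civilian working-age population = 73,751 + 38,552 = 112,303.
Unemployment rate = 4,668 / 73,751 = 6.33%.
Labor force participation rate = 73,751 / 112,303 = 65.67%.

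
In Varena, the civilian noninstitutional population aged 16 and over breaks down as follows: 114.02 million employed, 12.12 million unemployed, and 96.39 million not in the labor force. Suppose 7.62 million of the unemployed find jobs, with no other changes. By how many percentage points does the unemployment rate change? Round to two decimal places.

The unemployment rate changes by −6.04 percentage points.

Initially, labor force = 114.02 + 12.12 = 126.14 million, so u = 12.12/126.14 = 9.61%.
After the change, unemployed falls and employed rises by 7.62; labor force unchanged → E = 121.64, U = 4.50, labor force = 126.14 million.
New unemployment rate = 4.50 / 126.14 = 3.57%.
Change = 3.57% − 9.61% = −6.04 percentage points.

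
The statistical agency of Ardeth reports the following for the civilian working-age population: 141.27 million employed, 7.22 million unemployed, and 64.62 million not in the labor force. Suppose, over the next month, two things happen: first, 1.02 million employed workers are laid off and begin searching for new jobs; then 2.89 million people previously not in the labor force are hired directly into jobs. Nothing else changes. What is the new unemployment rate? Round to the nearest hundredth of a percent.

New unemployment rate ≈ 5.44%.

Initially, labor force = 141.27 + 7.22 = 148.49 million, so u = 7.22/148.49 = 4.86%.
After the first change, employed falls and unemployed rises by 1.02; labor force unchanged → E = 140.25, U = 8.24, labor force = 148.49 million.
After the second change, employed and labor force both rise by 2.89; unemployed unchanged → E = 143.14, U = 8.24, labor force = 151.38 million.
New unemployment rate = 8.24 / 151.38 = 5.44%.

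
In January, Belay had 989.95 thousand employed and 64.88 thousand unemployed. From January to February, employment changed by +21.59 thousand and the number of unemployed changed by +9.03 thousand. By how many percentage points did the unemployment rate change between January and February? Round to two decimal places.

The unemployment rate changed by +0.66 percentage points.

January: labor force = 989.95 + 64.88 = 1,054.83; u = 64.88/1,054.83 = 6.15%.
February: labor force = 1,011.54 + 73.91 = 1,085.45; u = 73.91/1,085.45 = 6.81%.
Change = 6.81% − 6.15% = +0.66 pp.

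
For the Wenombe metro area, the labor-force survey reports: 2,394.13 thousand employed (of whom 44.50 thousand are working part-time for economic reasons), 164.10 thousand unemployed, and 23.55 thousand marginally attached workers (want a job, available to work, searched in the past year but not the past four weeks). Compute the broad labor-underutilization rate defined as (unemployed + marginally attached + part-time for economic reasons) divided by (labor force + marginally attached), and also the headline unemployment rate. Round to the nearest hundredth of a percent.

Broad underutilization rate ≈ 8.99%; headline unemployment rate ≈ 6.41%.

Labor force = 2,394.13 + 164.10 = 2,558.23 thousand.
Numerator = 164.10 + 23.55 + 44.50 = 232.15 thousand.
Denominator = 2,558.23 + 23.55 = 2,581.78 thousand.
Broad rate = 232.15 / 2,581.78 = 8.99%.
Headline unemployment rate = 164.10 / 2,558.23 = 6.41%.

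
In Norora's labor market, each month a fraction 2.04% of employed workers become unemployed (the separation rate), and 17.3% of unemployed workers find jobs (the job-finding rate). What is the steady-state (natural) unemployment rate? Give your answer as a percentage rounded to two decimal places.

Steady-state unemployment rate ≈ 10.55%.

At steady state the flows balance: s·E = f·U, so U/(E+U) = s/(s+f).
u* = 2.04 / (2.04 + 17.3) = 2.04 / 19.34 = 10.55%.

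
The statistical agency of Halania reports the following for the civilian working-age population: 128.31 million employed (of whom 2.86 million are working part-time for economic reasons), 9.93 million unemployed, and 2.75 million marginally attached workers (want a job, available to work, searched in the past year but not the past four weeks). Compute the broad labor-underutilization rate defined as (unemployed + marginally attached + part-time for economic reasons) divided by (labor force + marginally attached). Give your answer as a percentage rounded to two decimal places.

Broad underutilization rate ≈ 11.02%.

Labor force = 128.31 + 9.93 = 138.24 million.
Numerator = 9.93 + 2.75 + 2.86 = 15.54 million.
Denominator = 138.24 + 2.75 = 140.99 million.
Broad rate = 15.54 / 140.99 = 11.02%.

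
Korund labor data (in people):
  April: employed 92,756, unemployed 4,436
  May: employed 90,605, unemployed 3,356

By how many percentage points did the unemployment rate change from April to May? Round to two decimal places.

April: labor force = 92,756 + 4,436 = 97,192; u = 4,436/97,192 = 4.56%.
May: labor force = 90,605 + 3,356 = 93,961; u = 3,356/93,961 = 3.57%.
Change = 3.57% − 4.56% = −0.99 pp.

The unemployment rate changed by −0.99 percentage points.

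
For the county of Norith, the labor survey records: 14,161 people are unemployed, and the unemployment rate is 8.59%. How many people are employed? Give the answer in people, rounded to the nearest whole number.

About 150,693 are employed.

Labor force = U / u = 14,161 / 0.0859 ≈ 164,854.
Employed = labor force − unemployed = 164,854 − 14,161 = 150,693.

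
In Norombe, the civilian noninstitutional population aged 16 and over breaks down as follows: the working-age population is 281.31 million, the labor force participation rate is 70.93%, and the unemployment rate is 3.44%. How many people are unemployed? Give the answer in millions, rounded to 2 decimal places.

Labor force = 0.7093 × 281.31 = 199.53 million.
Unemployed = 0.0344 × 199.53 ≈ 6.86 million.

About 6.86 million are unemployed.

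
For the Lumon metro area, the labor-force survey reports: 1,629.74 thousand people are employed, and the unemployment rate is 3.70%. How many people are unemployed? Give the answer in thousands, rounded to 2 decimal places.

Let U be the number unemployed. The labor force is E + U, and U/(E+U) = 0.0370.
So U = 0.0370 × 1,629.74 / (1 − 0.0370) = 60.3004 / 0.9630 ≈ 62.62 thousand.

About 62.62 thousand are unemployed.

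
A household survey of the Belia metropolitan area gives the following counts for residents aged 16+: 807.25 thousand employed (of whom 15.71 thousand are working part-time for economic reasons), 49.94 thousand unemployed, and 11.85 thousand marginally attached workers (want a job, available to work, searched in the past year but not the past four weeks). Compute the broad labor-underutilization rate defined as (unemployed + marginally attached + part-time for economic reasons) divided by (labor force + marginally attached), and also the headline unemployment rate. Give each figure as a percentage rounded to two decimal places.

Labor force = 807.25 + 49.94 = 857.19 thousand.
Numerator = 49.94 + 11.85 + 15.71 = 77.50 thousand.
Denominator = 857.19 + 11.85 = 869.04 thousand.
Broad rate = 77.50 / 869.04 = 8.92%.
Headline unemployment rate = 49.94 / 857.19 = 5.83%.

Broad underutilization rate ≈ 8.92%; headline unemployment rate ≈ 5.83%.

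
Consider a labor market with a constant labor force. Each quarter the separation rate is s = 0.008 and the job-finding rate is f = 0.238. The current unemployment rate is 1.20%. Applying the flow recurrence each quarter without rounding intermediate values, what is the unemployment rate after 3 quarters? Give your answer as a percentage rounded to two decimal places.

Unemployment rate after three quarters ≈ 2.37%.

With a fixed labor force, u_{t+1} = u_t + s·(1−u_t) − f·u_t = u_t·(1−s−f) + s.
Here 1−s−f = 0.754 and s = 0.008.
u_1 = 0.012000 × 0.754 + 0.008 = 0.017048.
u_2 = 0.017048 × 0.754 + 0.008 = 0.020854.
u_3 = 0.020854 × 0.754 + 0.008 = 0.023724.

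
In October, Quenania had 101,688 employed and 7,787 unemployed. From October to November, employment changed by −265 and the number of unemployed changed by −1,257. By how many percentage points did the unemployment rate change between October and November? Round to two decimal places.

October: labor force = 101,688 + 7,787 = 109,475; u = 7,787/109,475 = 7.11%.
November: labor force = 101,423 + 6,530 = 107,953; u = 6,530/107,953 = 6.05%.
Change = 6.05% − 7.11% = −1.06 pp.

The unemployment rate changed by −1.06 percentage points.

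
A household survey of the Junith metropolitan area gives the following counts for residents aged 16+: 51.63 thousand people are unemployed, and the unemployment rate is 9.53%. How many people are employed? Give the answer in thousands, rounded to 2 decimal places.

About 490.13 thousand are employed.

Labor force = U / u = 51.63 / 0.0953 ≈ 541.76 thousand.
Employed = labor force − unemployed = 541.76 − 51.63 = 490.13 thousand.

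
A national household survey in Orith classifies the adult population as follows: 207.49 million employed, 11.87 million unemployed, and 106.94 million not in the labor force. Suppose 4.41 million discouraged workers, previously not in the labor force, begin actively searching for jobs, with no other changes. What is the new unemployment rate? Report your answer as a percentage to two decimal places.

New unemployment rate ≈ 7.28%.

Initially, labor force = 207.49 + 11.87 = 219.36 million, so u = 11.87/219.36 = 5.41%.
After the change, unemployed and labor force both rise by 4.41 → E = 207.49, U = 16.28, labor force = 223.77 million.
New unemployment rate = 16.28 / 223.77 = 7.28%.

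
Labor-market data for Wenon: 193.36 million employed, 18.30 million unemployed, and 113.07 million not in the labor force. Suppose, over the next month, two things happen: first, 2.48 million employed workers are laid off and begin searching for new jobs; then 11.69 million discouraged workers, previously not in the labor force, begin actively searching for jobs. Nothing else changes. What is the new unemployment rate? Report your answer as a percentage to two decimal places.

Initially, labor force = 193.36 + 18.30 = 211.66 million, so u = 18.30/211.66 = 8.65%.
After the first change, employed falls and unemployed rises by 2.48; labor force unchanged → E = 190.88, U = 20.78, labor force = 211.66 million.
After the second change, unemployed and labor force both rise by 11.69 → E = 190.88, U = 32.47, labor force = 223.35 million.
New unemployment rate = 32.47 / 223.35 = 14.54%.

New unemployment rate ≈ 14.54%.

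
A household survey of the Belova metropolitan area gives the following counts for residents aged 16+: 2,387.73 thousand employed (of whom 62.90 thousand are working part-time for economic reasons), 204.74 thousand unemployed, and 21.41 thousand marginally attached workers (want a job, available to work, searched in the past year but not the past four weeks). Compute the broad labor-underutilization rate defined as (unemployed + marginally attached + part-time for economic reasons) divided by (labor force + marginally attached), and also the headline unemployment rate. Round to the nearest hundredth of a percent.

Labor force = 2,387.73 + 204.74 = 2,592.47 thousand.
Numerator = 204.74 + 21.41 + 62.90 = 289.05 thousand.
Denominator = 2,592.47 + 21.41 = 2,613.88 thousand.
Broad rate = 289.05 / 2,613.88 = 11.06%.
Headline unemployment rate = 204.74 / 2,592.47 = 7.90%.

Broad underutilization rate ≈ 11.06%; headline unemployment rate ≈ 7.90%.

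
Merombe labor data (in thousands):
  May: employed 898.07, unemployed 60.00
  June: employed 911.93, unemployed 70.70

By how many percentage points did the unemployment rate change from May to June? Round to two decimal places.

The unemployment rate changed by +0.93 percentage points.

May: labor force = 898.07 + 60.00 = 958.07; u = 60.00/958.07 = 6.26%.
June: labor force = 911.93 + 70.70 = 982.63; u = 70.70/982.63 = 7.19%.
Change = 7.19% − 6.26% = +0.93 pp.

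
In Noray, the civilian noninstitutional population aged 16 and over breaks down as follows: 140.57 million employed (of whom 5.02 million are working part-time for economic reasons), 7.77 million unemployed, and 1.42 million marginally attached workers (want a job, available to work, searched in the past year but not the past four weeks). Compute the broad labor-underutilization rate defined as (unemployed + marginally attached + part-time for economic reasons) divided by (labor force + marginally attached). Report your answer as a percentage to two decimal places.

Broad underutilization rate ≈ 9.49%.

Labor force = 140.57 + 7.77 = 148.34 million.
Numerator = 7.77 + 1.42 + 5.02 = 14.21 million.
Denominator = 148.34 + 1.42 = 149.76 million.
Broad rate = 14.21 / 149.76 = 9.49%.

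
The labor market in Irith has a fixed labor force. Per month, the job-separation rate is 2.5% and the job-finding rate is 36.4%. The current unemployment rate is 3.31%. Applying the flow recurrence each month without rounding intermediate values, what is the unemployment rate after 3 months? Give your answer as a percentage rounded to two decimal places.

Unemployment rate after three months ≈ 5.72%.

With a fixed labor force, u_{t+1} = u_t + s·(1−u_t) − f·u_t = u_t·(1−s−f) + s.
Here 1−s−f = 0.611 and s = 0.025.
u_1 = 0.033100 × 0.611 + 0.025 = 0.045224.
u_2 = 0.045224 × 0.611 + 0.025 = 0.052632.
u_3 = 0.052632 × 0.611 + 0.025 = 0.057158.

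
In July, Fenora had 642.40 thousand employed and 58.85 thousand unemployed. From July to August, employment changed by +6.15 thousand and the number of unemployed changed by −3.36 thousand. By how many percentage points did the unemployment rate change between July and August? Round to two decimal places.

The unemployment rate changed by −0.51 percentage points.

July: labor force = 642.40 + 58.85 = 701.25; u = 58.85/701.25 = 8.39%.
August: labor force = 648.55 + 55.49 = 704.04; u = 55.49/704.04 = 7.88%.
Change = 7.88% − 8.39% = −0.51 pp.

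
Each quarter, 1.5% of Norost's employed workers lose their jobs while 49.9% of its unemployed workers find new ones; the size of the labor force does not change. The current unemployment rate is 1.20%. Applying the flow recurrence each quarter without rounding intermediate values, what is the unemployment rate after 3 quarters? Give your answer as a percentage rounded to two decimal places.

With a fixed labor force, u_{t+1} = u_t + s·(1−u_t) − f·u_t = u_t·(1−s−f) + s.
Here 1−s−f = 0.486 and s = 0.015.
u_1 = 0.012000 × 0.486 + 0.015 = 0.020832.
u_2 = 0.020832 × 0.486 + 0.015 = 0.025124.
u_3 = 0.025124 × 0.486 + 0.015 = 0.027210.

Unemployment rate after three quarters ≈ 2.72%.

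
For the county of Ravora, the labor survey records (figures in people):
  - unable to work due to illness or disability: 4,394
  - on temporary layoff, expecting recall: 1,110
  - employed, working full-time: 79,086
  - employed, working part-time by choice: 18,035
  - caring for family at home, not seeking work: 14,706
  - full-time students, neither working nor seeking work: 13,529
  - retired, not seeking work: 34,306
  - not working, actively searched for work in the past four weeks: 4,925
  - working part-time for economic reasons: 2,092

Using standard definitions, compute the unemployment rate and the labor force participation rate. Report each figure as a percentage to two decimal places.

Unemployment rate ≈ 5.73%; labor force participation rate ≈ 61.13%.

Employed = 79,086 + 18,035 + 2,092 = 99,213 (anyone who worked, including part-time for economic reasons, counts as employed).
Unemployed = 1,110 + 4,925 = 6,035 (jobless and actively searching, or on temporary layoff).
Labor force = 99,213 + 6,035 = 105,248.
Not in labor force = 4,394 + 14,706 + 13,529 + 34,306 = 66,935 (those not working and not actively searching are outside the labor force).
Civilian working-age population = 105,248 + 66,935 = 172,183.
Unemployment rate = 6,035 / 105,248 = 5.73%.
Labor force participation rate = 105,248 / 172,183 = 61.13%.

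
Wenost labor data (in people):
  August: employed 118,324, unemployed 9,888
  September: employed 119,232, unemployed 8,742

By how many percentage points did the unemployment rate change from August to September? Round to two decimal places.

The unemployment rate changed by −0.88 percentage points.

August: labor force = 118,324 + 9,888 = 128,212; u = 9,888/128,212 = 7.71%.
September: labor force = 119,232 + 8,742 = 127,974; u = 8,742/127,974 = 6.83%.
Change = 6.83% − 7.71% = −0.88 pp.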